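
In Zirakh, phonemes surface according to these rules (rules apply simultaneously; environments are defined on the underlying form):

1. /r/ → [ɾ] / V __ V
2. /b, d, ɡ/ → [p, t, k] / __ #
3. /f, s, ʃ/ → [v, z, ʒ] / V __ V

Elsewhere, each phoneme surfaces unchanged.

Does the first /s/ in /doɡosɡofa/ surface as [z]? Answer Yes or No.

No

/s/ — between /o/ and /ɡ/; rule 3 does not apply here → [s].
The actual realization is [s], not [z].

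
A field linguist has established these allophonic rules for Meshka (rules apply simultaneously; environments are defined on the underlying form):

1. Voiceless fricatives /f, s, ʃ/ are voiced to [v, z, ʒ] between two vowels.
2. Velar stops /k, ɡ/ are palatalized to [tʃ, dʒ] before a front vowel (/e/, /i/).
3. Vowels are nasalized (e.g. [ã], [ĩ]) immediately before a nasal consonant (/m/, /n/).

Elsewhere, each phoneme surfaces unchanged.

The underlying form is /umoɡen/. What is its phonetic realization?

[ũmodʒẽn]

/u/ meets the environment for rule 3 (before a nasal consonant) → [ũ].
/m/ (between /u/ and /o/): no rule targets it → [m].
/o/ (between /m/ and /ɡ/): rule 3 targets it, but not before a nasal consonant → unchanged [o].
/ɡ/ — between /o/ and /e/, before a front vowel — surfaces as [dʒ] (rule 2).
/e/ (between /ɡ/ and /n/): before a nasal consonant, so rule 3 applies → [ẽ].
/n/ — not in any rule's target class → [n].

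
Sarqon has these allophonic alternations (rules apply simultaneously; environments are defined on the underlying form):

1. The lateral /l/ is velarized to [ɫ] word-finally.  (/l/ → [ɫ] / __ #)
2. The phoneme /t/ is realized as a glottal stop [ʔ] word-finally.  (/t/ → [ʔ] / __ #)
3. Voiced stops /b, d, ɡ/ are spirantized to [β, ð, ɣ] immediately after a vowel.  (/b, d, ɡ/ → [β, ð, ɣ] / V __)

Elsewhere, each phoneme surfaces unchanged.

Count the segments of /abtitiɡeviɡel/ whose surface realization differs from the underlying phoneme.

4

Segments that undergo a rule: /b/ → [β] (rule 3); /ɡ/ → [ɣ] (rule 3); /ɡ/ → [ɣ] (rule 3); /l/ → [ɫ] (rule 1).
All other segments surface unchanged.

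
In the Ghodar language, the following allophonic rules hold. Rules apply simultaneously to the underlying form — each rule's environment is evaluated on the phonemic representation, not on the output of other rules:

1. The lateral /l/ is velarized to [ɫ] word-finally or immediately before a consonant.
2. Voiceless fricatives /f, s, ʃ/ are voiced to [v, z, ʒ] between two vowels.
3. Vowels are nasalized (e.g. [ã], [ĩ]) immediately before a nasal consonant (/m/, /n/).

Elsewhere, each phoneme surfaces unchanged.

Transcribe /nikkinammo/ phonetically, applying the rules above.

[nikkĩnãmmo]

/i/ (between /n/ and /k/) is in the target of rule 3 but the environment (before a nasal consonant) is not met → [i].
/i/ (between /k/ and /n/): before a nasal consonant, so rule 3 applies → [ĩ].
/a/ meets the environment for rule 3 (before a nasal consonant) → [ã].
/o/ (word-final): rule 3 targets it, but not before a nasal consonant → unchanged [o].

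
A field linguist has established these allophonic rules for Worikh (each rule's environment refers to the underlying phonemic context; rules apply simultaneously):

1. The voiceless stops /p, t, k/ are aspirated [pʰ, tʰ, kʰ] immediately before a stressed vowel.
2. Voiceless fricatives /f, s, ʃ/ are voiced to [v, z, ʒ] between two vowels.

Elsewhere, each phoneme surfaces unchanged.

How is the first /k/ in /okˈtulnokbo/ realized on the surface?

/k/ (between /o/ and /t/) is in the target of rule 1 but the environment (immediately before a stressed vowel) is not met → [k].

[k]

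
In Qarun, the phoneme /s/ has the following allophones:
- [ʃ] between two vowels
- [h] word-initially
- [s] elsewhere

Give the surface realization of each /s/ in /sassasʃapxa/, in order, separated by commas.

[h], [s], [s], [s]

Occurrence 1 (position 1): word-initially → [h].
Occurrence 2 (position 3): no conditioning environment matches → elsewhere allophone [s].
Occurrence 3 (position 4): no conditioning environment matches → elsewhere allophone [s].
Occurrence 4 (position 6): no conditioning environment matches → elsewhere allophone [s].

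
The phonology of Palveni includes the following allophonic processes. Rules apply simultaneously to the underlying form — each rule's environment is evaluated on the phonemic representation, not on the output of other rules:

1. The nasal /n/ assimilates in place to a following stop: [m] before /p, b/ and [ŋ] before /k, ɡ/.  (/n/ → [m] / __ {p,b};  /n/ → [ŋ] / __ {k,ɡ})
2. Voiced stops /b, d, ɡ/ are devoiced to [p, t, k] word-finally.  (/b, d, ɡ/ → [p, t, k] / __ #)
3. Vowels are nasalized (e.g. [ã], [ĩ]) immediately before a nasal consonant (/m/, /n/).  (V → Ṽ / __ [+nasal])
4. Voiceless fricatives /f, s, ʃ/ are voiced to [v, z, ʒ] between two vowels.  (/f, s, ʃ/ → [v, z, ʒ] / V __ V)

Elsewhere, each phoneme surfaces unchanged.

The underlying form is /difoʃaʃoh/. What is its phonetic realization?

/d/ (word-initial) is in the target of rule 2 but the environment (word-finally) is not met → [d].
/i/ (between /d/ and /f/): rule 3 targets it, but not before a nasal consonant → unchanged [i].
Rule 4 applies to /f/ (between /i/ and /o/: between two vowels) → [v].
/o/ — between /f/ and /ʃ/; rule 3 does not apply here → [o].
Rule 4 applies to /ʃ/ (between /o/ and /a/: between two vowels) → [ʒ].
/a/ (between /ʃ/ and /ʃ/) is in the target of rule 3 but the environment (before a nasal consonant) is not met → [a].
/ʃ/ — between /a/ and /o/, between two vowels — surfaces as [ʒ] (rule 4).
/o/ (between /ʃ/ and /h/) fails the environment for rule 3, so it stays [o].

[divoʒaʒoh]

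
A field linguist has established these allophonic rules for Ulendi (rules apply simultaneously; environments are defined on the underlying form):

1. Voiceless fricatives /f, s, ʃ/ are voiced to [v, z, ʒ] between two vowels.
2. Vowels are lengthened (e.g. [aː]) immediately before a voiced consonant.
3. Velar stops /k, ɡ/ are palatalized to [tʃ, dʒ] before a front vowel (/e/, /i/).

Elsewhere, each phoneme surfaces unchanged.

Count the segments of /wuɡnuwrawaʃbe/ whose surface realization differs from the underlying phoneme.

Segments that undergo a rule: /u/ → [uː] (rule 2); /u/ → [uː] (rule 2); /a/ → [aː] (rule 2).
All other segments surface unchanged.

3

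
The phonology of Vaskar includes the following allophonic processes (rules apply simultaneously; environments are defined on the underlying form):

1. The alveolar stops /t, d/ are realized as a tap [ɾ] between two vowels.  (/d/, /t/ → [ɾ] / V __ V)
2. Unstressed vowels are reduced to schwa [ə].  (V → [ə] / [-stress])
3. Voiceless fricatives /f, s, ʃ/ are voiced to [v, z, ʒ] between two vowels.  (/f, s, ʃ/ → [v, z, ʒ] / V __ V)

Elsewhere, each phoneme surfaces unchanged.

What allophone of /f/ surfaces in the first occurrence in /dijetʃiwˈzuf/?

/f/ — word-final; rule 3 does not apply here → [f].

[f]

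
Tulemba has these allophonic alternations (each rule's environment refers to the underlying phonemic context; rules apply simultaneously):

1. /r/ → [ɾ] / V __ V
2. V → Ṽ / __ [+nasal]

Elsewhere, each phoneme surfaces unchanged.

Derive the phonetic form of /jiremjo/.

/j/ (word-initial): no rule targets it → [j].
/i/ — between /j/ and /r/; rule 2 does not apply here → [i].
/r/ (between /i/ and /e/) occurs between two vowels → [ɾ] by rule 1.
/e/ meets the environment for rule 2 (before a nasal consonant) → [ẽ].
/m/ (between /e/ and /j/): no rule targets it → [m].
/j/ — not in any rule's target class → [j].
/o/ (word-final) fails the environment for rule 2, so it stays [o].

[jiɾẽmjo]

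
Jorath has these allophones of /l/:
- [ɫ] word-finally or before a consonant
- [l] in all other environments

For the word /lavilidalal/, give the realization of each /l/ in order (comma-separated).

[l], [l], [l], [ɫ]

Occurrence 1 (position 1): no conditioning environment matches → elsewhere allophone [l].
Occurrence 2 (position 5): no conditioning environment matches → elsewhere allophone [l].
Occurrence 3 (position 9): no conditioning environment matches → elsewhere allophone [l].
Occurrence 4 (position 11): word-finally or before a consonant → [ɫ].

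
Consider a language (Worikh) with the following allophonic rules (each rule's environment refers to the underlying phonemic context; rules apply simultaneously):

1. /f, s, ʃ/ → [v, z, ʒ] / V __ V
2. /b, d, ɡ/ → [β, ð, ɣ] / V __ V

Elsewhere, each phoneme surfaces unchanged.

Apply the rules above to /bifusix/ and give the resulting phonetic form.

/b/ (word-initial): rule 2 targets it, but not between two vowels → unchanged [b].
/i/ — not in any rule's target class → [i].
/f/ (between /i/ and /u/): between two vowels, so rule 1 applies → [v].
/u/ stays [u].
Rule 1 applies to /s/ (between /u/ and /i/: between two vowels) → [z].
/i/ (between /s/ and /x/) is unaffected → [i].
/x/ stays [x].

[bivuzix]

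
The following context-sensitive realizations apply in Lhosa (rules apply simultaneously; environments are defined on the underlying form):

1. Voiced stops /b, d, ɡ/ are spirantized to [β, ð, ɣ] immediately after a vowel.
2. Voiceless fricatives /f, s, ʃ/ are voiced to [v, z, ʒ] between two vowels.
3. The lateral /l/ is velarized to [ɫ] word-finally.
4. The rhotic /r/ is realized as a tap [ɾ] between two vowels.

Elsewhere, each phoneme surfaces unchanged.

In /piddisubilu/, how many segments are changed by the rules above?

Segments that undergo a rule: /d/ → [ð] (rule 1); /s/ → [z] (rule 2); /b/ → [β] (rule 1).
All other segments surface unchanged.

3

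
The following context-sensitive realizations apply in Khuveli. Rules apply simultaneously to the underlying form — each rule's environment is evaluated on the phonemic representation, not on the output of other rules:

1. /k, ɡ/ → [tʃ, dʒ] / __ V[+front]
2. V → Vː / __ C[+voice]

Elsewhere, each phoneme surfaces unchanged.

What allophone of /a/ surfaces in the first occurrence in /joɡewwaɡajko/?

[aː]

/a/ meets the environment for rule 2 (before a voiced consonant) → [aː].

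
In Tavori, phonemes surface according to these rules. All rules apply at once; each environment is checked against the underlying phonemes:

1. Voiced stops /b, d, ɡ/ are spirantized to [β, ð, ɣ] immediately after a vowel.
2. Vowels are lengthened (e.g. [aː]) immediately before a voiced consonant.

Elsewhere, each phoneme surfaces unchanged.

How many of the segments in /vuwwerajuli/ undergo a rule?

Segments that undergo a rule: /u/ → [uː] (rule 2); /e/ → [eː] (rule 2); /a/ → [aː] (rule 2); /u/ → [uː] (rule 2).
All other segments surface unchanged.

4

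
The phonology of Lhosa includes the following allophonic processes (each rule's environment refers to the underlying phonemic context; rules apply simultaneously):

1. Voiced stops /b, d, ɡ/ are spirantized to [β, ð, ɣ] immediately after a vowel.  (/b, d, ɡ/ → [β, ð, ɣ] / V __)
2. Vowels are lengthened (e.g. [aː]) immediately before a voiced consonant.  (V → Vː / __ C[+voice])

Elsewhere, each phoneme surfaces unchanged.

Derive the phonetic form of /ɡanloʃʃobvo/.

/ɡ/ (word-initial) is in the target of rule 1 but the environment (immediately after a vowel) is not met → [ɡ].
/a/ — between /ɡ/ and /n/, before a voiced consonant — surfaces as [aː] (rule 2).
/n/ (between /a/ and /l/) is unaffected → [n].
/l/ (between /n/ and /o/) is unaffected → [l].
/o/ (between /l/ and /ʃ/): rule 2 targets it, but not before a voiced consonant → unchanged [o].
/ʃ/ (between /o/ and /ʃ/): no rule targets it → [ʃ].
/ʃ/ (between /ʃ/ and /o/): no rule targets it → [ʃ].
/o/ — between /ʃ/ and /b/, before a voiced consonant — surfaces as [oː] (rule 2).
/b/ (between /o/ and /v/): immediately after a vowel, so rule 1 applies → [β].
/v/ — not in any rule's target class → [v].
/o/ (word-final) is in the target of rule 2 but the environment (before a voiced consonant) is not met → [o].

[ɡaːnloʃʃoːβvo]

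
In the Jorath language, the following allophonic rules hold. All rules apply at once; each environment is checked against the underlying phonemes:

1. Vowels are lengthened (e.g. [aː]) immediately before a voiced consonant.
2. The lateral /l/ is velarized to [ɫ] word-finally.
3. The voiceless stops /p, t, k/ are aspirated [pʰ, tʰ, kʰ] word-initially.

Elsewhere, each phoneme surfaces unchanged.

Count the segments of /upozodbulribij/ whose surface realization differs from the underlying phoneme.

5

Segments that undergo a rule: /o/ → [oː] (rule 1); /o/ → [oː] (rule 1); /u/ → [uː] (rule 1); /i/ → [iː] (rule 1); /i/ → [iː] (rule 1).
All other segments surface unchanged.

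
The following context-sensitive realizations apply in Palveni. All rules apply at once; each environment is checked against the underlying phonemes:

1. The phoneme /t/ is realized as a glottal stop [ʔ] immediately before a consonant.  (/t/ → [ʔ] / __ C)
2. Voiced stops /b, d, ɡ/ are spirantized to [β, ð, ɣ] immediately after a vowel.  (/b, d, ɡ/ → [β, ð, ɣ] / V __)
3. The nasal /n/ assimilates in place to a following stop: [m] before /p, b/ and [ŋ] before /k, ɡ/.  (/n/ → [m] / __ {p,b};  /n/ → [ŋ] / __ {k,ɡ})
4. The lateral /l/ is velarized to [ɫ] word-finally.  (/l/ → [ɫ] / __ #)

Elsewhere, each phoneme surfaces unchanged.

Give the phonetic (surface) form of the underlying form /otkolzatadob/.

/o/ (word-initial) is unaffected → [o].
/t/ (between /o/ and /k/) occurs immediately before a consonant → [ʔ] by rule 1.
/k/ (between /t/ and /o/): no rule targets it → [k].
/o/ stays [o].
/l/ — between /o/ and /z/; rule 4 does not apply here → [l].
/z/ (between /l/ and /a/): no rule targets it → [z].
/a/ (between /z/ and /t/): no rule targets it → [a].
/t/ — between /a/ and /a/; rule 1 does not apply here → [t].
/a/ (between /t/ and /d/): no rule targets it → [a].
Rule 2 applies to /d/ (between /a/ and /o/: immediately after a vowel) → [ð].
/o/ — not in any rule's target class → [o].
/b/ meets the environment for rule 2 (immediately after a vowel) → [β].

[oʔkolzataðoβ]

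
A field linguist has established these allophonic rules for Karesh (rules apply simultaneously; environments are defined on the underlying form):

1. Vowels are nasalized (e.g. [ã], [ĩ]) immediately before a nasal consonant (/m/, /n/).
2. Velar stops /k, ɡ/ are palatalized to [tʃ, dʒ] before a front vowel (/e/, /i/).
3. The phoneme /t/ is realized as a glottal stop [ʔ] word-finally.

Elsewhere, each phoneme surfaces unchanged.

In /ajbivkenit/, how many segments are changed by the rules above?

Segments that undergo a rule: /k/ → [tʃ] (rule 2); /e/ → [ẽ] (rule 1); /t/ → [ʔ] (rule 3).
All other segments surface unchanged.

3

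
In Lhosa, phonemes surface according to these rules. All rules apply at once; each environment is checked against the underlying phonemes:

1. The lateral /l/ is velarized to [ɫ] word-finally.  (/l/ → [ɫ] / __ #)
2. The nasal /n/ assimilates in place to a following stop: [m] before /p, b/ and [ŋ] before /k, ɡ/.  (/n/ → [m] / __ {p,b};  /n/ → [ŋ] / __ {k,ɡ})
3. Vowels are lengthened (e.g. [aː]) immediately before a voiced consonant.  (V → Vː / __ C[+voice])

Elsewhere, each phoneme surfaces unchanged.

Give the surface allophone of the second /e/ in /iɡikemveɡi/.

/e/ (between /v/ and /ɡ/) occurs before a voiced consonant → [eː] by rule 3.

[eː]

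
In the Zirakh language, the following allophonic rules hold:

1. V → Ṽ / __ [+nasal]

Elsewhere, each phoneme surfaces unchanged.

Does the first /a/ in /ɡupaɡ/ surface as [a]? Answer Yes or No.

/a/ (between /p/ and /ɡ/) fails the environment for rule 1, so it stays [a].
The actual realization is [a], which matches [a].

Yes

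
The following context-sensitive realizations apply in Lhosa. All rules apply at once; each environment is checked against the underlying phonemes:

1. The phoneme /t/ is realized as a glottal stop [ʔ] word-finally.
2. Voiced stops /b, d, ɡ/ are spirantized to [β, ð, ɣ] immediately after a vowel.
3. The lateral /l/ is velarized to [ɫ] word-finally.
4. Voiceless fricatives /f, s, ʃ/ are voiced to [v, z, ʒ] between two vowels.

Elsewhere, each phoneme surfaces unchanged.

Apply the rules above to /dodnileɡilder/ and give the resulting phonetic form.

/d/ — word-initial; rule 2 does not apply here → [d].
/o/ — not in any rule's target class → [o].
Rule 2 applies to /d/ (between /o/ and /n/: immediately after a vowel) → [ð].
/n/ (between /d/ and /i/): no rule targets it → [n].
/i/ — not in any rule's target class → [i].
/l/ (between /i/ and /e/): rule 3 targets it, but not word-finally → unchanged [l].
/e/ stays [e].
/ɡ/ (between /e/ and /i/): immediately after a vowel, so rule 2 applies → [ɣ].
/i/ — not in any rule's target class → [i].
/l/ (between /i/ and /d/): rule 3 targets it, but not word-finally → unchanged [l].
/d/ — between /l/ and /e/; rule 2 does not apply here → [d].
/e/ stays [e].
/r/ — not in any rule's target class → [r].

[doðnileɣilder]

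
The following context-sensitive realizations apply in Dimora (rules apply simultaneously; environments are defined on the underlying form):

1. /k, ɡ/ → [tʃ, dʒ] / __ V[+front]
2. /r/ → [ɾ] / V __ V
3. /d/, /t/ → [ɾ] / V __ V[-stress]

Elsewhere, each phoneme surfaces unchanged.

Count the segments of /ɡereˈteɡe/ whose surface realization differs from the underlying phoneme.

3

Segments that undergo a rule: /ɡ/ → [dʒ] (rule 1); /r/ → [ɾ] (rule 2); /ɡ/ → [dʒ] (rule 1).
All other segments surface unchanged.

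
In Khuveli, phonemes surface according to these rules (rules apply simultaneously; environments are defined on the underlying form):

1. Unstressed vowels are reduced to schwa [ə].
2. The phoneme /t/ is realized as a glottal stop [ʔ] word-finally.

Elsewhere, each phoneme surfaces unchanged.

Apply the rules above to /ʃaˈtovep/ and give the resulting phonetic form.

/ʃ/ stays [ʃ].
Rule 1 applies to /a/ (between /ʃ/ and /t/: in an unstressed syllable) → [ə].
/t/ (between /a/ and /o/) is in the target of rule 2 but the environment (word-finally) is not met → [t].
/o/ — between /t/ and /v/; rule 1 does not apply here → [o].
/v/ — not in any rule's target class → [v].
/e/ (between /v/ and /p/) occurs in an unstressed syllable → [ə] by rule 1.
/p/ (word-final) is unaffected → [p].

[ʃəˈtovəp]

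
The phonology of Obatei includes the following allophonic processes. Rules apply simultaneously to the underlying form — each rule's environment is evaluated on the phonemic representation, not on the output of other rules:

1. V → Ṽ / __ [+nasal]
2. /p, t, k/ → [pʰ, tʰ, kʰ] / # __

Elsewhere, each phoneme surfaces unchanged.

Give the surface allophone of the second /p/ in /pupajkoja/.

[p]

/p/ — between /u/ and /a/; rule 2 does not apply here → [p].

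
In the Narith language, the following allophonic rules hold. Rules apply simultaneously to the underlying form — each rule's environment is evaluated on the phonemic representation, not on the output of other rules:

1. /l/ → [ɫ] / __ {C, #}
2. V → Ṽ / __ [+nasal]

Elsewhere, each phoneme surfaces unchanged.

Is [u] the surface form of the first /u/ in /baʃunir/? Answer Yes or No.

No

/u/ (between /ʃ/ and /n/) occurs before a nasal consonant → [ũ] by rule 2.
The actual realization is [ũ], not [u].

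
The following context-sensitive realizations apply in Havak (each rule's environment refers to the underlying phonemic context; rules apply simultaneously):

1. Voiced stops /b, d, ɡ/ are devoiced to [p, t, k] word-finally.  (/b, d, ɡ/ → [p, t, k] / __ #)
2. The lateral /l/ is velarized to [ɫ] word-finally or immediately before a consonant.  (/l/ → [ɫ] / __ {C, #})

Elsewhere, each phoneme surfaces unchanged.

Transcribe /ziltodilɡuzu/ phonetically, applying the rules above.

/z/ — not in any rule's target class → [z].
/i/ (between /z/ and /l/) is unaffected → [i].
/l/ — between /i/ and /t/, word-finally or immediately before a consonant — surfaces as [ɫ] (rule 2).
/t/ stays [t].
/o/ stays [o].
/d/ (between /o/ and /i/) fails the environment for rule 1, so it stays [d].
/i/ (between /d/ and /l/): no rule targets it → [i].
/l/ (between /i/ and /ɡ/) occurs word-finally or immediately before a consonant → [ɫ] by rule 2.
/ɡ/ (between /l/ and /u/) fails the environment for rule 1, so it stays [ɡ].
/u/ (between /ɡ/ and /z/) is unaffected → [u].
/z/ stays [z].
/u/ (word-final): no rule targets it → [u].

[ziɫtodiɫɡuzu]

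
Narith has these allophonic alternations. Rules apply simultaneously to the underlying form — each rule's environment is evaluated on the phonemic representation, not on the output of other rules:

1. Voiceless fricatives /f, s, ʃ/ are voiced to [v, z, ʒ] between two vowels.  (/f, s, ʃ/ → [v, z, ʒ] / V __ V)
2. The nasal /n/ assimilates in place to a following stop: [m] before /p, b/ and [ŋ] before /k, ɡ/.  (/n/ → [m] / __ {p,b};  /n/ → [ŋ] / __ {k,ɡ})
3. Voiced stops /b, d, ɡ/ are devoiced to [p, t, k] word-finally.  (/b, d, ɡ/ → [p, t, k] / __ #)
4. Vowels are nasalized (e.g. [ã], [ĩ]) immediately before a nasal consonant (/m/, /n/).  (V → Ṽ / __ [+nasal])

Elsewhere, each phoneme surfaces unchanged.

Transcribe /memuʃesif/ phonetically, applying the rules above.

[mẽmuʒezif]

/m/ stays [m].
/e/ — between /m/ and /m/, before a nasal consonant — surfaces as [ẽ] (rule 4).
/m/ — not in any rule's target class → [m].
/u/ (between /m/ and /ʃ/) is in the target of rule 4 but the environment (before a nasal consonant) is not met → [u].
/ʃ/ meets the environment for rule 1 (between two vowels) → [ʒ].
/e/ — between /ʃ/ and /s/; rule 4 does not apply here → [e].
/s/ (between /e/ and /i/) occurs between two vowels → [z] by rule 1.
/i/ (between /s/ and /f/) is in the target of rule 4 but the environment (before a nasal consonant) is not met → [i].
/f/ — word-final; rule 1 does not apply here → [f].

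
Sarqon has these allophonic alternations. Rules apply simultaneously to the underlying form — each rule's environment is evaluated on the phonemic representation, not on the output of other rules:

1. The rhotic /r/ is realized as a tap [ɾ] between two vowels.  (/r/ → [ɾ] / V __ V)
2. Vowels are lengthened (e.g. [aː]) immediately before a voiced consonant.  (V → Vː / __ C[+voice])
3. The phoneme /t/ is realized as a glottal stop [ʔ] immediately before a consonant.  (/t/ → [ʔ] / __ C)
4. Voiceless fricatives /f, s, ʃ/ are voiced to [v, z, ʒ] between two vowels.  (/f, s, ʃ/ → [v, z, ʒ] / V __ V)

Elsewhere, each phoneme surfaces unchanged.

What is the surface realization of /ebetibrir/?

[eːbetiːbriːr]

/e/ — word-initial, before a voiced consonant — surfaces as [eː] (rule 2).
/b/ (between /e/ and /e/): no rule targets it → [b].
/e/ — between /b/ and /t/; rule 2 does not apply here → [e].
/t/ (between /e/ and /i/) is in the target of rule 3 but the environment (immediately before a consonant) is not met → [t].
/i/ meets the environment for rule 2 (before a voiced consonant) → [iː].
/b/ — not in any rule's target class → [b].
/r/ — between /b/ and /i/; rule 1 does not apply here → [r].
Rule 2 applies to /i/ (between /r/ and /r/: before a voiced consonant) → [iː].
/r/ (word-final): rule 1 targets it, but not between two vowels → unchanged [r].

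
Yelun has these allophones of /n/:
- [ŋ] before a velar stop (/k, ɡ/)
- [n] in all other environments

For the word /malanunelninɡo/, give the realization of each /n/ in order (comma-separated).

[n], [n], [n], [ŋ]

Occurrence 1 (position 5): no conditioning environment matches → elsewhere allophone [n].
Occurrence 2 (position 7): no conditioning environment matches → elsewhere allophone [n].
Occurrence 3 (position 10): no conditioning environment matches → elsewhere allophone [n].
Occurrence 4 (position 12): before a velar stop → [ŋ].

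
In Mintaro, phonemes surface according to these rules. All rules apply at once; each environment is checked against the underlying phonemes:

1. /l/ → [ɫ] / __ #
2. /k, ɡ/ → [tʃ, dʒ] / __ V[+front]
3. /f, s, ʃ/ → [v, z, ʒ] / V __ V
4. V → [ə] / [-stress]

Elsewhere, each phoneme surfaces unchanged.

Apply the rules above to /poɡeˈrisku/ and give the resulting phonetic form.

/p/ (word-initial): no rule targets it → [p].
/o/ (between /p/ and /ɡ/): in an unstressed syllable, so rule 4 applies → [ə].
/ɡ/ (between /o/ and /e/) occurs before a front vowel → [dʒ] by rule 2.
Rule 4 applies to /e/ (between /ɡ/ and /r/: in an unstressed syllable) → [ə].
/r/ (between /e/ and /i/): no rule targets it → [r].
/i/ (between /r/ and /s/) is in the target of rule 4 but the environment (in an unstressed syllable) is not met → [i].
/s/ (between /i/ and /k/) is in the target of rule 3 but the environment (between two vowels) is not met → [s].
/k/ (between /s/ and /u/) fails the environment for rule 2, so it stays [k].
/u/ meets the environment for rule 4 (in an unstressed syllable) → [ə].

[pədʒəˈriskə]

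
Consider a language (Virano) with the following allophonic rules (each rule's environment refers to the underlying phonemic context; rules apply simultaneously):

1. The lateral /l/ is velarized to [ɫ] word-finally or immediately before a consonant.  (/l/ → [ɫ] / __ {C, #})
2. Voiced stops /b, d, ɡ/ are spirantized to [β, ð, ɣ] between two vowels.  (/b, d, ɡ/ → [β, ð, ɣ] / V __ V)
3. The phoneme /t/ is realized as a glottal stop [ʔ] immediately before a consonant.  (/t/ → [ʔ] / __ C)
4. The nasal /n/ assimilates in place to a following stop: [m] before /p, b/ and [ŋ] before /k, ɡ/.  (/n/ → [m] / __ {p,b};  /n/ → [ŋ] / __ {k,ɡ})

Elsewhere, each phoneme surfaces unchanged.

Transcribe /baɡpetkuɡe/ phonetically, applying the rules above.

[baɡpeʔkuɣe]

/b/ (word-initial) is in the target of rule 2 but the environment (between two vowels) is not met → [b].
/ɡ/ (between /a/ and /p/): rule 2 targets it, but not between two vowels → unchanged [ɡ].
/t/ — between /e/ and /k/, immediately before a consonant — surfaces as [ʔ] (rule 3).
/ɡ/ (between /u/ and /e/): between two vowels, so rule 2 applies → [ɣ].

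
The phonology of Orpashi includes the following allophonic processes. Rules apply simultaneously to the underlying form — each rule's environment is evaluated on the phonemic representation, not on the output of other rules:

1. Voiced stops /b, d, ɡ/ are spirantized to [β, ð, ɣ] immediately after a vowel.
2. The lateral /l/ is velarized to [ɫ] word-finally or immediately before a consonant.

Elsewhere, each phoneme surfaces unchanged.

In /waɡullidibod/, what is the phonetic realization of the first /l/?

[ɫ]

/l/ — between /u/ and /l/, word-finally or immediately before a consonant — surfaces as [ɫ] (rule 2).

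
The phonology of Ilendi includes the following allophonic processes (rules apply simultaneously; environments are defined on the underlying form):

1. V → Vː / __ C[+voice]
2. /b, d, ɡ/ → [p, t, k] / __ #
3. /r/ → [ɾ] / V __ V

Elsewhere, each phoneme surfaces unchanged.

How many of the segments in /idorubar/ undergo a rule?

Segments that undergo a rule: /i/ → [iː] (rule 1); /o/ → [oː] (rule 1); /r/ → [ɾ] (rule 3); /u/ → [uː] (rule 1); /a/ → [aː] (rule 1).
All other segments surface unchanged.

5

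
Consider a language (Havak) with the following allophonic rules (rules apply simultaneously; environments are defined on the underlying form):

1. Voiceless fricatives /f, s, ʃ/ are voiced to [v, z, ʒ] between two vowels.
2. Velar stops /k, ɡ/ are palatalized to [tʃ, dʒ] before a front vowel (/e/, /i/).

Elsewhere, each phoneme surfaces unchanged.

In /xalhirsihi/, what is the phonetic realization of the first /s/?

[s]

/s/ (between /r/ and /i/): rule 1 targets it, but not between two vowels → unchanged [s].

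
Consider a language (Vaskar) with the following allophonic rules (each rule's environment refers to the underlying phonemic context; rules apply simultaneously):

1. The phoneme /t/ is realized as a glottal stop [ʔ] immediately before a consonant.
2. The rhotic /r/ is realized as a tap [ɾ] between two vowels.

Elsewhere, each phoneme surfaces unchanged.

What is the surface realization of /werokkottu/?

/w/ stays [w].
/e/ stays [e].
Rule 2 applies to /r/ (between /e/ and /o/: between two vowels) → [ɾ].
/o/ (between /r/ and /k/): no rule targets it → [o].
/k/ (between /o/ and /k/): no rule targets it → [k].
/k/ stays [k].
/o/ — not in any rule's target class → [o].
/t/ meets the environment for rule 1 (immediately before a consonant) → [ʔ].
/t/ — between /t/ and /u/; rule 1 does not apply here → [t].
/u/ stays [u].

[weɾokkoʔtu]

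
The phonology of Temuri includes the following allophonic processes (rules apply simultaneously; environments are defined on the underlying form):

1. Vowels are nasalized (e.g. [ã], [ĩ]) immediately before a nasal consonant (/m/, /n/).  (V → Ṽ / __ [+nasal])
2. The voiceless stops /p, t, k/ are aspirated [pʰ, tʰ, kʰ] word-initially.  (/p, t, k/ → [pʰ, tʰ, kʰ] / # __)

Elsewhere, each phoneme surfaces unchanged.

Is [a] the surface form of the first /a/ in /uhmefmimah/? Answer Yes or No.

Yes

/a/ (between /m/ and /h/) is in the target of rule 1 but the environment (before a nasal consonant) is not met → [a].
The actual realization is [a], which matches [a].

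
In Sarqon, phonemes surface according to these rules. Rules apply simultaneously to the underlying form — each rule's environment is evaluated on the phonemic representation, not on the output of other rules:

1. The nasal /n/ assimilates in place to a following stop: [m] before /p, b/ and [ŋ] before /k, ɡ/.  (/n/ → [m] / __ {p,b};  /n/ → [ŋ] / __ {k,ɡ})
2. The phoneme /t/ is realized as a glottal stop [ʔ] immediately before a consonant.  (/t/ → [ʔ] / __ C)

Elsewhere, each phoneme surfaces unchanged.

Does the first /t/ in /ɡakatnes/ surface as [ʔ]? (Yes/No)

Yes

/t/ (between /a/ and /n/): immediately before a consonant, so rule 2 applies → [ʔ].
The actual realization is [ʔ], which matches [ʔ].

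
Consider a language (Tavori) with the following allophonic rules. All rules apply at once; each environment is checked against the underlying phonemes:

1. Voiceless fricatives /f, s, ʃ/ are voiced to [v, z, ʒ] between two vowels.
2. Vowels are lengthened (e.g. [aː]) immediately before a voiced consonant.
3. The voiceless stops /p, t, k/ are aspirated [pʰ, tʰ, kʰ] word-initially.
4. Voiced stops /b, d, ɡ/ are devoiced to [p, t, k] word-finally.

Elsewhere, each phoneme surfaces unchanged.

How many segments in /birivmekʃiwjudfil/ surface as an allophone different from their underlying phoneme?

Segments that undergo a rule: /i/ → [iː] (rule 2); /i/ → [iː] (rule 2); /i/ → [iː] (rule 2); /u/ → [uː] (rule 2); /i/ → [iː] (rule 2).
All other segments surface unchanged.

5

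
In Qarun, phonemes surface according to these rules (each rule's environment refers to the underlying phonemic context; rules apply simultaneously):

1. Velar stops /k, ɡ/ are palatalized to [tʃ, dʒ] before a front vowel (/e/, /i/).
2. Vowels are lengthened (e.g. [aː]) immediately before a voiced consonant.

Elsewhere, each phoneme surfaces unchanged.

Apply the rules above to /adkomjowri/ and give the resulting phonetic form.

/a/ meets the environment for rule 2 (before a voiced consonant) → [aː].
/k/ — between /d/ and /o/; rule 1 does not apply here → [k].
Rule 2 applies to /o/ (between /k/ and /m/: before a voiced consonant) → [oː].
/o/ — between /j/ and /w/, before a voiced consonant — surfaces as [oː] (rule 2).
/i/ (word-final): rule 2 targets it, but not before a voiced consonant → unchanged [i].

[aːdkoːmjoːwri]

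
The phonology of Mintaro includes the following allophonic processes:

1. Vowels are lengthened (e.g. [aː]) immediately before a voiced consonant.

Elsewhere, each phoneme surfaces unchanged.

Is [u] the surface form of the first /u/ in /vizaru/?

Yes

/u/ (word-final) is in the target of rule 1 but the environment (before a voiced consonant) is not met → [u].
The actual realization is [u], which matches [u].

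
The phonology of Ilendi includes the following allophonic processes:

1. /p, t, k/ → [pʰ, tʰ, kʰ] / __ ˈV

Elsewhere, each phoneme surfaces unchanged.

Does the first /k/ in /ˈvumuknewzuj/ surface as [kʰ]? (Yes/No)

/k/ — between /u/ and /n/; rule 1 does not apply here → [k].
The actual realization is [k], not [kʰ].

No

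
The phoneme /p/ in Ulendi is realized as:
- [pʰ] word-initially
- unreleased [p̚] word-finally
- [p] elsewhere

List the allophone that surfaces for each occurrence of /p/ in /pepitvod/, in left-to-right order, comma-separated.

Occurrence 1 (position 1): word-initially → [pʰ].
Occurrence 2 (position 3): no conditioning environment matches → elsewhere allophone [p].

[pʰ], [p]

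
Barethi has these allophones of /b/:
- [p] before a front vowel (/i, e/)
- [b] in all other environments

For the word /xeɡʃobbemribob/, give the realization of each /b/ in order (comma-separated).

Occurrence 1 (position 6): no conditioning environment matches → elsewhere allophone [b].
Occurrence 2 (position 7): before a front vowel (/i, e/) → [p].
Occurrence 3 (position 12): no conditioning environment matches → elsewhere allophone [b].
Occurrence 4 (position 14): no conditioning environment matches → elsewhere allophone [b].

[b], [p], [b], [b]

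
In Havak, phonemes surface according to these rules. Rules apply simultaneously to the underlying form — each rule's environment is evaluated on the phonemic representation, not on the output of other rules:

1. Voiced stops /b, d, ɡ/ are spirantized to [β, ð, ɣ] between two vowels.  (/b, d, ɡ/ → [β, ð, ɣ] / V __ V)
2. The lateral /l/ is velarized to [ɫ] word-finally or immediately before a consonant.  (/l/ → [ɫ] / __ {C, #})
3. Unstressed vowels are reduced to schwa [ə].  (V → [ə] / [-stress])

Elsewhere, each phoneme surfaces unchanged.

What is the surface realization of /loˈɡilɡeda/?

/l/ (word-initial) is in the target of rule 2 but the environment (word-finally or immediately before a consonant) is not met → [l].
Rule 3 applies to /o/ (between /l/ and /ɡ/: in an unstressed syllable) → [ə].
/ɡ/ (between /o/ and /i/) occurs between two vowels → [ɣ] by rule 1.
/i/ (between /ɡ/ and /l/): rule 3 targets it, but not in an unstressed syllable → unchanged [i].
/l/ meets the environment for rule 2 (word-finally or immediately before a consonant) → [ɫ].
/ɡ/ (between /l/ and /e/): rule 1 targets it, but not between two vowels → unchanged [ɡ].
/e/ meets the environment for rule 3 (in an unstressed syllable) → [ə].
/d/ (between /e/ and /a/): between two vowels, so rule 1 applies → [ð].
/a/ meets the environment for rule 3 (in an unstressed syllable) → [ə].

[ləˈɣiɫɡəðə]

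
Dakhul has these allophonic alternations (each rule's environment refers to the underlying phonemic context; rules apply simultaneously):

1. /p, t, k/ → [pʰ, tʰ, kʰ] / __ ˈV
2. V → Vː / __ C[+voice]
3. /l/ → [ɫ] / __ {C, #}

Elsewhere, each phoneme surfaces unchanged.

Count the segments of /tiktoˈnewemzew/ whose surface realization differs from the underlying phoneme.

Segments that undergo a rule: /o/ → [oː] (rule 2); /e/ → [eː] (rule 2); /e/ → [eː] (rule 2); /e/ → [eː] (rule 2).
All other segments surface unchanged.

4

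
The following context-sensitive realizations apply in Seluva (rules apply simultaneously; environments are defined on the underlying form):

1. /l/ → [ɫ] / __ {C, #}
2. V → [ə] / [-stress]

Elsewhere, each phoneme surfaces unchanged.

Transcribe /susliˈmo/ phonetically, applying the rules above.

/u/ (between /s/ and /s/) occurs in an unstressed syllable → [ə] by rule 2.
/l/ — between /s/ and /i/; rule 1 does not apply here → [l].
/i/ (between /l/ and /m/) occurs in an unstressed syllable → [ə] by rule 2.
/o/ (word-final): rule 2 targets it, but not in an unstressed syllable → unchanged [o].

[səsləˈmo]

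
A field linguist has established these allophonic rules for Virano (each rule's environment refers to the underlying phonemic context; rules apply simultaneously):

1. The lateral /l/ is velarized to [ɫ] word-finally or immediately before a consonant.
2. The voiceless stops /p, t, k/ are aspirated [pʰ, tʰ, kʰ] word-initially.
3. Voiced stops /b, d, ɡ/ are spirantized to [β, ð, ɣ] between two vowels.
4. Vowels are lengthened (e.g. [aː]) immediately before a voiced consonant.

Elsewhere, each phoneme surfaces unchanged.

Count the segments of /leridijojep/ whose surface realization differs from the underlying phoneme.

Segments that undergo a rule: /e/ → [eː] (rule 4); /i/ → [iː] (rule 4); /d/ → [ð] (rule 3); /i/ → [iː] (rule 4); /o/ → [oː] (rule 4).
All other segments surface unchanged.

5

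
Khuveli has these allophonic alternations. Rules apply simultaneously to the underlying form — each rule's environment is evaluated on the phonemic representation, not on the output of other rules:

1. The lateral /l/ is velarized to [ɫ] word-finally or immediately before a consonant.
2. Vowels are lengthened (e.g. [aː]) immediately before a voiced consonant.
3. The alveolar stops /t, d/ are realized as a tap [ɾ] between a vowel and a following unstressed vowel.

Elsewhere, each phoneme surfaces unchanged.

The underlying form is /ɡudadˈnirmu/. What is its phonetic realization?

[ɡuːɾaːdˈniːrmu]

/ɡ/ (word-initial) is unaffected → [ɡ].
/u/ — between /ɡ/ and /d/, before a voiced consonant — surfaces as [uː] (rule 2).
/d/ — between /u/ and /a/, between a vowel and a following unstressed vowel — surfaces as [ɾ] (rule 3).
/a/ meets the environment for rule 2 (before a voiced consonant) → [aː].
/d/ (between /a/ and /n/) is in the target of rule 3 but the environment (between a vowel and a following unstressed vowel) is not met → [d].
/n/ stays [n].
/i/ — between /n/ and /r/, before a voiced consonant — surfaces as [iː] (rule 2).
/r/ (between /i/ and /m/): no rule targets it → [r].
/m/ (between /r/ and /u/): no rule targets it → [m].
/u/ — word-final; rule 2 does not apply here → [u].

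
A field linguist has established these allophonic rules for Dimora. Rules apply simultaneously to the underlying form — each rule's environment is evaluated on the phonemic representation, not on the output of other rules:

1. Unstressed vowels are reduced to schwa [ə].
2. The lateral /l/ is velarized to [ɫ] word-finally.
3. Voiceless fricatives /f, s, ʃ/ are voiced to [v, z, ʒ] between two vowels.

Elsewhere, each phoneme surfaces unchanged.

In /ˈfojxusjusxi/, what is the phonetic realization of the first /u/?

Rule 1 applies to /u/ (between /x/ and /s/: in an unstressed syllable) → [ə].

[ə]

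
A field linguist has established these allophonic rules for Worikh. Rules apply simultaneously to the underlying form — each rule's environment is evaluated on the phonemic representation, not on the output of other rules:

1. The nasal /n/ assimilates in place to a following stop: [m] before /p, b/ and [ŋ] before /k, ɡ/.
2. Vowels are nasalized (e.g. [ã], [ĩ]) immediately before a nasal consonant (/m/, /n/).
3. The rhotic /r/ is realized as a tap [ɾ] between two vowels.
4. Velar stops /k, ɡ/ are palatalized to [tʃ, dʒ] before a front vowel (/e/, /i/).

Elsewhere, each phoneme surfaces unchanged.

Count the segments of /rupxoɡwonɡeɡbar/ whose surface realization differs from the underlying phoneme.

Segments that undergo a rule: /o/ → [õ] (rule 2); /n/ → [ŋ] (rule 1); /ɡ/ → [dʒ] (rule 4).
All other segments surface unchanged.

3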